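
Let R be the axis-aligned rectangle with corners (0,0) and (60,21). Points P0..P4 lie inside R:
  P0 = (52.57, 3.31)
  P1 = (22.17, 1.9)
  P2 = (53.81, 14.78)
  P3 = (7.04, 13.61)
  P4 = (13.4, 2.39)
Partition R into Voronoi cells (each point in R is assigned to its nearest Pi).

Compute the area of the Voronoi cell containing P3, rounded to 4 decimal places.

Area of P3's cell: 276.7654

1. box [0,60]×[0,21]: [(0, 0) (60, 0) (60, 21) (0, 21)]
2. ⊥bis P3·P0 via (29.805,8.46): [(0, 0) (27.8911, 0) (32.6419, 21) (0, 21)]  |A|=635.5965
3. ⊥bis P3·P1 via (14.605,7.755): [(0, 0) (8.6029, 0) (24.8561, 21) (0, 21)]  |A|=351.3199
4. ⊥bis P3·P2 via (30.425,14.195): [(0, 0) (8.6029, 0) (24.8561, 21) (0, 21)]  |A|=351.3199
5. ⊥bis P3·P4 via (10.22,8): [(0, 2.2068) (18.3703, 12.6199) (24.8561, 21) (0, 21)]  |A|=276.7654
6. canonical 4-gon: [(0, 2.2068) (18.3703, 12.6199) (24.8561, 21) (0, 21)]
7. shoelace: 276.7654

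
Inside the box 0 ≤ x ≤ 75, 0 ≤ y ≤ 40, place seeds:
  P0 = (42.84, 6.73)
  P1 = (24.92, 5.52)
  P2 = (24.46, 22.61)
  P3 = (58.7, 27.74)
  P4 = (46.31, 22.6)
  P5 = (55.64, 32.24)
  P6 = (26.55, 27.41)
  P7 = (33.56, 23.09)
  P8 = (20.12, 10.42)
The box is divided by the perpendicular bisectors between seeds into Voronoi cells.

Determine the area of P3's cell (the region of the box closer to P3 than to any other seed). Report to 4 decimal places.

1. box [0,75]×[0,40]: [(0, 0) (75, 0) (75, 40) (0, 40)]
2. ⊥bis P3·P0 via (50.77,17.235): [(73.6015, 0) (75, 0) (75, 40) (20.6128, 40)]  |A|=1115.7136
3. ⊥bis P3·P1 via (41.81,16.63): [(32.1824, 31.2664) (73.6015, 0) (75, 0) (75, 40) (26.4375, 40)]  |A|=1090.2782
4. ⊥bis P3·P2 via (41.58,25.175): [(41.7494, 24.0445) (73.6015, 0) (75, 0) (75, 40) (39.3588, 40)]  |A|=966.1624
5. ⊥bis P3·P4 via (52.505,25.17): [(58.0888, 11.7102) (73.6015, 0) (75, 0) (75, 40) (46.3528, 40)]  |A|=751.6247
6. ⊥bis P3·P5 via (57.17,29.99): [(51.9718, 26.4552) (58.0888, 11.7102) (73.6015, 0) (75, 0) (75, 40) (71.8906, 40)]  |A|=578.6728
7. ⊥bis P3·P6 via (42.625,27.575): [(51.9718, 26.4552) (58.0888, 11.7102) (73.6015, 0) (75, 0) (75, 40) (71.8906, 40)]  |A|=578.6728
8. ⊥bis P3·P7 via (46.13,25.415): [(51.9718, 26.4552) (58.0888, 11.7102) (73.6015, 0) (75, 0) (75, 40) (71.8906, 40)]  |A|=578.6728
9. ⊥bis P3·P8 via (39.41,19.08): [(51.9718, 26.4552) (58.0888, 11.7102) (73.6015, 0) (75, 0) (75, 40) (71.8906, 40)]  |A|=578.6728
10. canonical 6-gon: [(51.9718, 26.4552) (58.0888, 11.7102) (73.6015, 0) (75, 0) (75, 40) (71.8906, 40)]
11. shoelace: 578.6728

Area of P3's cell: 578.6728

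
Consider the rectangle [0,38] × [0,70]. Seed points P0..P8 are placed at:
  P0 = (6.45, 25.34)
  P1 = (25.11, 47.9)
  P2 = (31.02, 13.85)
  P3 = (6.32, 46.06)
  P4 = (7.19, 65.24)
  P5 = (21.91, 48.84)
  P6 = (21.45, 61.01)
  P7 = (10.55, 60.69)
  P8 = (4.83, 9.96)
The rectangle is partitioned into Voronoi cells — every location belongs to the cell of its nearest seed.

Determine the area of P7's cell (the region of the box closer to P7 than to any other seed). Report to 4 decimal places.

1. box [0,38]×[0,70]: [(0, 0) (38, 0) (38, 70) (0, 70)]
2. ⊥bis P7·P0 via (8.5,43.015): [(0, 44.0009) (38, 39.5935) (38, 70) (0, 70)]  |A|=1071.7072
3. ⊥bis P7·P1 via (17.83,54.295): [(0, 44.0009) (7.9748, 43.0759) (31.6258, 70) (0, 70)]  |A|=529.4166
4. ⊥bis P7·P2 via (20.785,37.27): [(0, 44.0009) (7.9748, 43.0759) (31.6258, 70) (0, 70)]  |A|=529.4166
5. ⊥bis P7·P3 via (8.435,53.375): [(0, 55.8138) (15.2827, 51.3951) (31.6258, 70) (0, 70)]  |A|=402.5982
6. ⊥bis P7·P4 via (8.87,62.965): [(0, 56.4148) (0, 55.8138) (15.2827, 51.3951) (31.6258, 70) (18.3966, 70)]  |A|=277.6382
7. ⊥bis P7·P5 via (16.23,54.765): [(0, 56.4148) (0, 55.8138) (13.3098, 51.9655) (28.9786, 66.9864) (31.6258, 70) (18.3966, 70)]  |A|=258.3523
8. ⊥bis P7·P6 via (16,60.85): [(15.7879, 68.0736) (0, 56.4148) (0, 55.8138) (13.3098, 51.9655) (16.18, 54.7171)]  |A|=136.4181
9. ⊥bis P7·P8 via (7.69,35.325): [(15.7879, 68.0736) (0, 56.4148) (0, 55.8138) (13.3098, 51.9655) (16.18, 54.7171)]  |A|=136.4181
10. canonical 5-gon: [(15.7879, 68.0736) (0, 56.4148) (0, 55.8138) (13.3098, 51.9655) (16.18, 54.7171)]
11. shoelace: 136.4181

Area of P7's cell: 136.4181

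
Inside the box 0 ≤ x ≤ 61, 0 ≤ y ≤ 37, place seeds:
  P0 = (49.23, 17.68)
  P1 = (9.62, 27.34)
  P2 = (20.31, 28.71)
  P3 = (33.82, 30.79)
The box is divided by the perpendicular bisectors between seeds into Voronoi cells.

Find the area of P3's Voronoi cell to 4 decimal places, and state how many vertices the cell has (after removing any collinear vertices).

1. box [0,61]×[0,37]: [(0, 0) (61, 0) (61, 37) (0, 37)]
2. ⊥bis P3·P0 via (41.525,24.235): [(0, 0) (20.9072, 0) (52.3848, 37) (0, 37)]  |A|=1355.9009
3. ⊥bis P3·P1 via (21.72,29.065): [(25.1522, 4.9898) (52.3848, 37) (20.5888, 37)]  |A|=508.8984
4. ⊥bis P3·P2 via (27.065,29.75): [(29.9998, 10.6878) (52.3848, 37) (25.9488, 37)]  |A|=347.7939
5. canonical 3-gon: [(29.9998, 10.6878) (52.3848, 37) (25.9488, 37)]
6. shoelace: 347.7939

Area of P3's cell: 347.7939 (3 vertices)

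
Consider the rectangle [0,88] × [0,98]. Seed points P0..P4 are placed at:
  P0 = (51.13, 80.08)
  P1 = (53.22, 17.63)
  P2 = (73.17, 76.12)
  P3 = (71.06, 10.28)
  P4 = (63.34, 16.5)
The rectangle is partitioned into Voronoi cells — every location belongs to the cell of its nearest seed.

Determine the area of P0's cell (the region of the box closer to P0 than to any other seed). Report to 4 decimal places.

1. box [0,88]×[0,98]: [(0, 0) (88, 0) (88, 98) (0, 98)]
2. ⊥bis P0·P1 via (52.175,48.855): [(0, 47.1089) (88, 50.0539) (88, 98) (0, 98)]  |A|=4348.836
3. ⊥bis P0·P2 via (62.15,78.1): [(0, 47.1089) (56.924, 49.0139) (65.7255, 98) (0, 98)]  |A|=3058.2804
4. ⊥bis P0·P3 via (61.095,45.18): [(0, 47.1089) (56.924, 49.0139) (65.7255, 98) (0, 98)]  |A|=3058.2804
5. ⊥bis P0·P4 via (57.235,48.29): [(0, 47.1089) (56.924, 49.0139) (65.7255, 98) (0, 98)]  |A|=3058.2804
6. canonical 4-gon: [(0, 47.1089) (56.924, 49.0139) (65.7255, 98) (0, 98)]
7. shoelace: 3058.2804

Area of P0's cell: 3058.2804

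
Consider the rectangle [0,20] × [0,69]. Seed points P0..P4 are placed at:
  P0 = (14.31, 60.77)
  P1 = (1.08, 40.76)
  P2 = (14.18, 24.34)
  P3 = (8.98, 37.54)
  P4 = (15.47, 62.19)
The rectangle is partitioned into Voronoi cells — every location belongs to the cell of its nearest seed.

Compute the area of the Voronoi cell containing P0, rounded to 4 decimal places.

1. box [0,20]×[0,69]: [(0, 0) (20, 0) (20, 69) (0, 69)]
2. ⊥bis P0·P1 via (7.695,50.765): [(0, 55.8527) (20, 42.6293) (20, 69) (0, 69)]  |A|=395.1799
3. ⊥bis P0·P2 via (14.245,42.555): [(0, 55.8527) (20, 42.6293) (20, 69) (0, 69)]  |A|=395.1799
4. ⊥bis P0·P3 via (11.645,49.155): [(0, 55.8527) (9.325, 49.6873) (20, 47.238) (20, 69) (0, 69)]  |A|=370.581
5. ⊥bis P0·P4 via (14.89,61.48): [(0, 55.8527) (9.325, 49.6873) (20, 47.238) (20, 57.3056) (5.6845, 69) (0, 69)]  |A|=286.8755
6. canonical 6-gon: [(0, 55.8527) (9.325, 49.6873) (20, 47.238) (20, 57.3056) (5.6845, 69) (0, 69)]
7. shoelace: 286.8755

Area of P0's cell: 286.8755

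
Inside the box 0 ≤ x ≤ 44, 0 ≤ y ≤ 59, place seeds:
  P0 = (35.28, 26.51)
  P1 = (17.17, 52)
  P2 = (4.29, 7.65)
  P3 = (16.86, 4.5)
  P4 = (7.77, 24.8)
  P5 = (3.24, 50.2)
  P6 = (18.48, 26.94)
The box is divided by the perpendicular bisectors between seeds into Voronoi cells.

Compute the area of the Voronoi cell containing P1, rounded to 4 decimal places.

1. box [0,44]×[0,59]: [(0, 0) (44, 0) (44, 59) (0, 59)]
2. ⊥bis P1·P0 via (26.225,39.255): [(0, 20.6228) (44, 51.8837) (44, 59) (0, 59)]  |A|=1000.8572
3. ⊥bis P1·P2 via (10.73,29.825): [(0, 32.9412) (12.3074, 29.3669) (44, 51.8837) (44, 59) (0, 59)]  |A|=925.0537
4. ⊥bis P1·P3 via (17.015,28.25): [(0, 32.9412) (12.3074, 29.3669) (44, 51.8837) (44, 59) (0, 59)]  |A|=925.0537
5. ⊥bis P1·P4 via (12.47,38.4): [(0, 42.7095) (20.9142, 35.4818) (44, 51.8837) (44, 59) (0, 59)]  |A|=769.8949
6. ⊥bis P1·P5 via (10.205,51.1): [(11.8169, 38.6257) (20.9142, 35.4818) (44, 51.8837) (44, 59) (9.1842, 59)]  |A|=580.0826
7. ⊥bis P1·P6 via (17.825,39.47): [(11.7488, 39.1524) (27.2188, 39.9611) (44, 51.8837) (44, 59) (9.1842, 59)]  |A|=545.6962
8. canonical 5-gon: [(11.7488, 39.1524) (27.2188, 39.9611) (44, 51.8837) (44, 59) (9.1842, 59)]
9. shoelace: 545.6962

Area of P1's cell: 545.6962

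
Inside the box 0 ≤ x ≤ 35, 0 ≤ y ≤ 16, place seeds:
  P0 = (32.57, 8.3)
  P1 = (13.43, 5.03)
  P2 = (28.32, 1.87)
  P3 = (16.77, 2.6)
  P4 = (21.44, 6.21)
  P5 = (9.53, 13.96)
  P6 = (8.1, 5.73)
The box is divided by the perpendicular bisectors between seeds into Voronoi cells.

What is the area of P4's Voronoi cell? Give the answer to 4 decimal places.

1. box [0,35]×[0,16]: [(0, 0) (35, 0) (35, 16) (0, 16)]
2. ⊥bis P4·P0 via (27.005,7.255): [(0, 0) (28.3673, 0) (25.3629, 16) (0, 16)]  |A|=429.8417
3. ⊥bis P4·P1 via (17.435,5.62): [(18.2629, 0) (28.3673, 0) (25.3629, 16) (15.9059, 16)]  |A|=156.4914
4. ⊥bis P4·P2 via (24.88,4.04): [(18.2629, 0) (22.3315, 0) (26.9828, 7.3734) (25.3629, 16) (15.9059, 16)]  |A|=134.2391
5. ⊥bis P4·P3 via (19.105,4.405): [(17.2629, 6.7879) (22.4118, 0.1273) (26.9828, 7.3734) (25.3629, 16) (15.9059, 16)]  |A|=119.8355
6. ⊥bis P4·P5 via (15.485,10.085): [(16.5387, 11.7043) (17.2629, 6.7879) (22.4118, 0.1273) (26.9828, 7.3734) (25.3629, 16) (19.334, 16)]  |A|=112.4724
7. ⊥bis P4·P6 via (14.77,5.97): [(16.5387, 11.7043) (17.2629, 6.7879) (22.4118, 0.1273) (26.9828, 7.3734) (25.3629, 16) (19.334, 16)]  |A|=112.4724
8. canonical 6-gon: [(16.5387, 11.7043) (17.2629, 6.7879) (22.4118, 0.1273) (26.9828, 7.3734) (25.3629, 16) (19.334, 16)]
9. shoelace: 112.4724

Area of P4's cell: 112.4724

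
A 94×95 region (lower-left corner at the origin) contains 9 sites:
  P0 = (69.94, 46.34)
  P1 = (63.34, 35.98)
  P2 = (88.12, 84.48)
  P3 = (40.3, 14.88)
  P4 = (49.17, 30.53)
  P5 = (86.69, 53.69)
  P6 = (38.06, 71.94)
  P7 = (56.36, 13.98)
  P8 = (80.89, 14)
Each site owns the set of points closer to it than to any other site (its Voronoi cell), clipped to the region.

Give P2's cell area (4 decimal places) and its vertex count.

1. box [0,94]×[0,95]: [(0, 0) (94, 0) (94, 95) (0, 95)]
2. ⊥bis P2·P0 via (79.03,65.41): [(94, 58.2743) (94, 95) (16.9528, 95)]  |A|=1414.8043
3. ⊥bis P2·P1 via (75.73,60.23): [(94, 58.2743) (94, 95) (16.9528, 95)]  |A|=1414.8043
4. ⊥bis P2·P3 via (64.21,49.68): [(94, 58.2743) (94, 95) (16.9528, 95)]  |A|=1414.8043
5. ⊥bis P2·P4 via (68.645,57.505): [(94, 58.2743) (94, 95) (16.9528, 95)]  |A|=1414.8043
6. ⊥bis P2·P5 via (87.405,69.085): [(69.5838, 69.9127) (94, 68.7787) (94, 95) (16.9528, 95)]  |A|=1286.5657
7. ⊥bis P2·P6 via (63.09,78.21): [(64.5698, 72.3027) (69.5838, 69.9127) (94, 68.7787) (94, 95) (58.8841, 95)]  |A|=810.702
8. ⊥bis P2·P7 via (72.24,49.23): [(64.5698, 72.3027) (69.5838, 69.9127) (94, 68.7787) (94, 95) (58.8841, 95)]  |A|=810.702
9. ⊥bis P2·P8 via (84.505,49.24): [(64.5698, 72.3027) (69.5838, 69.9127) (94, 68.7787) (94, 95) (58.8841, 95)]  |A|=810.702
10. canonical 5-gon: [(64.5698, 72.3027) (69.5838, 69.9127) (94, 68.7787) (94, 95) (58.8841, 95)]
11. shoelace: 810.702

Area of P2's cell: 810.7020 (5 vertices)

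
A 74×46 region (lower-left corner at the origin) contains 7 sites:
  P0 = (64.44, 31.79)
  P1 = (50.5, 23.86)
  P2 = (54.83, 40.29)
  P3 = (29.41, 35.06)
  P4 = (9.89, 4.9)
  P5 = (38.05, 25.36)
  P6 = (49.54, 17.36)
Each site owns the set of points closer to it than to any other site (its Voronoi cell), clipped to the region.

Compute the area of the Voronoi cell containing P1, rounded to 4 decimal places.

1. box [0,74]×[0,46]: [(0, 0) (74, 0) (74, 46) (0, 46)]
2. ⊥bis P1·P0 via (57.47,27.825): [(0, 0) (73.2987, 0) (47.1309, 46) (0, 46)]  |A|=2769.8799
3. ⊥bis P1·P2 via (52.665,32.075): [(0, 45.9545) (0, 0) (73.2987, 0) (55.4733, 31.3349)]  |A|=2423.0269
4. ⊥bis P1·P3 via (39.955,29.46): [(42.7337, 34.6923) (24.31, 0) (73.2987, 0) (55.4733, 31.3349)]  |A|=1019.4397
5. ⊥bis P1·P4 via (30.195,14.38): [(42.7337, 34.6923) (31.0145, 12.6247) (36.9087, 0) (73.2987, 0) (55.4733, 31.3349)]  |A|=939.9122
6. ⊥bis P1·P5 via (44.275,24.61): [(45.4049, 33.9883) (41.3099, 0) (73.2987, 0) (55.4733, 31.3349)]  |A|=677.7197
7. ⊥bis P1·P6 via (50.02,20.61): [(45.4049, 33.9883) (43.9019, 21.5136) (62.6342, 18.747) (55.4733, 31.3349)]  |A|=172.7888
8. canonical 4-gon: [(45.4049, 33.9883) (43.9019, 21.5136) (62.6342, 18.747) (55.4733, 31.3349)]
9. shoelace: 172.7888

Area of P1's cell: 172.7888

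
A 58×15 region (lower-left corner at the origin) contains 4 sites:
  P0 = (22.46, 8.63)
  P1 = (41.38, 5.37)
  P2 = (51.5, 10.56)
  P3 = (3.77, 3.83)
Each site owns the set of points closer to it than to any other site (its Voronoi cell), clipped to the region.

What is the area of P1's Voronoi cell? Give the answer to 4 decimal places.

Area of P1's cell: 220.0848

1. box [0,58]×[0,15]: [(0, 0) (58, 0) (58, 15) (0, 15)]
2. ⊥bis P1·P0 via (31.92,7): [(30.7139, 0) (58, 0) (58, 15) (33.2984, 15)]  |A|=389.9077
3. ⊥bis P1·P2 via (46.44,7.965): [(30.7139, 0) (50.5248, 0) (42.8321, 15) (33.2984, 15)]  |A|=220.0848
4. ⊥bis P1·P3 via (22.575,4.6): [(30.7139, 0) (50.5248, 0) (42.8321, 15) (33.2984, 15)]  |A|=220.0848
5. canonical 4-gon: [(30.7139, 0) (50.5248, 0) (42.8321, 15) (33.2984, 15)]
6. shoelace: 220.0848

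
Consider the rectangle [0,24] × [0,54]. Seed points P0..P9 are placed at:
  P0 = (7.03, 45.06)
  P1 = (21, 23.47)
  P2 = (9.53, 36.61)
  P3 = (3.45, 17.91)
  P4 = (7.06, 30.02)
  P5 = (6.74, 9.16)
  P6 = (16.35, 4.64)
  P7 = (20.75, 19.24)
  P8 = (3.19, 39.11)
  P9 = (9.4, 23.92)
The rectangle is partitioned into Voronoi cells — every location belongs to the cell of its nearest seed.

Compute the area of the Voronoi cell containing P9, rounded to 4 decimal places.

1. box [0,24]×[0,54]: [(0, 0) (24, 0) (24, 54) (0, 54)]
2. ⊥bis P9·P0 via (8.215,34.49): [(0, 33.569) (0, 0) (24, 0) (24, 36.2597)]  |A|=837.944
3. ⊥bis P9·P1 via (15.2,23.695): [(15.6511, 35.3237) (0, 33.569) (0, 0) (14.2808, 0)]  |A|=514.9213
4. ⊥bis P9·P2 via (9.465,30.265): [(15.4525, 30.2037) (0, 30.362) (0, 0) (14.2808, 0)]  |A|=450.2502
5. ⊥bis P9·P3 via (6.425,20.915): [(14.7716, 12.6517) (15.4525, 30.2037) (0, 30.362) (0, 27.2759)]  |A|=158.4578
6. ⊥bis P9·P4 via (8.23,26.97): [(2.521, 24.78) (14.7716, 12.6517) (15.4343, 29.7336)]  |A|=108.6498
7. ⊥bis P9·P5 via (8.07,16.54): [(2.521, 24.78) (11.4615, 15.9288) (14.8749, 15.3136) (15.4343, 29.7336)]  |A|=104.075
8. ⊥bis P9·P6 via (12.875,14.28): [(2.521, 24.78) (11.4615, 15.9288) (14.8749, 15.3136) (15.4343, 29.7336)]  |A|=104.075
9. ⊥bis P9·P7 via (15.075,21.58): [(2.521, 24.78) (11.4615, 15.9288) (12.656, 15.7135) (15.1224, 21.695) (15.4343, 29.7336)]  |A|=96.946
10. ⊥bis P9·P8 via (6.295,31.515): [(2.521, 24.78) (11.4615, 15.9288) (12.656, 15.7135) (15.1224, 21.695) (15.4343, 29.7336)]  |A|=96.946
11. canonical 5-gon: [(2.521, 24.78) (11.4615, 15.9288) (12.656, 15.7135) (15.1224, 21.695) (15.4343, 29.7336)]
12. shoelace: 96.946

Area of P9's cell: 96.9460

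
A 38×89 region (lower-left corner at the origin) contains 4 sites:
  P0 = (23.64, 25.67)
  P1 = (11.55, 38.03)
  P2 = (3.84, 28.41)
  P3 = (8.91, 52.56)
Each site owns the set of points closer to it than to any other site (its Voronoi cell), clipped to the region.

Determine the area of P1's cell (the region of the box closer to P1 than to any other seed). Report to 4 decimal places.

Area of P1's cell: 348.5156

1. box [0,38]×[0,89]: [(0, 0) (38, 0) (38, 89) (0, 89)]
2. ⊥bis P1·P0 via (17.595,31.85): [(0, 14.6394) (38, 51.8093) (38, 89) (0, 89)]  |A|=2119.4763
3. ⊥bis P1·P2 via (7.695,33.22): [(0, 39.3872) (13.9063, 28.2419) (38, 51.8093) (38, 89) (0, 89)]  |A|=1947.4005
4. ⊥bis P1·P3 via (10.23,45.295): [(0, 43.4363) (0, 39.3872) (13.9063, 28.2419) (36.156, 50.0056)]  |A|=348.5156
5. canonical 4-gon: [(0, 43.4363) (0, 39.3872) (13.9063, 28.2419) (36.156, 50.0056)]
6. shoelace: 348.5156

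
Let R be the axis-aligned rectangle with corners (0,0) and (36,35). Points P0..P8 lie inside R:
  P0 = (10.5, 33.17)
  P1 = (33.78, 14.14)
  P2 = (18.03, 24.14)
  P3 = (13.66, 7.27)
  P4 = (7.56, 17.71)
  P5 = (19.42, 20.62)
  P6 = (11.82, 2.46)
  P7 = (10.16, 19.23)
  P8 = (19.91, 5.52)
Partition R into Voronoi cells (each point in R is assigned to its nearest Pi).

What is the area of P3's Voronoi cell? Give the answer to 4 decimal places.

1. box [0,36]×[0,35]: [(0, 0) (36, 0) (36, 35) (0, 35)]
2. ⊥bis P3·P0 via (12.08,20.22): [(0, 18.7461) (0, 0) (36, 0) (36, 23.1384)]  |A|=753.9223
3. ⊥bis P3·P1 via (23.72,10.705): [(20.1355, 21.2028) (0, 18.7461) (0, 0) (27.3752, 0)]  |A|=478.9478
4. ⊥bis P3·P2 via (15.845,15.705): [(22.6112, 13.9523) (2.7906, 19.0866) (0, 18.7461) (0, 0) (27.3752, 0)]  |A|=413.4481
5. ⊥bis P3·P4 via (10.61,12.49): [(22.6112, 13.9523) (16.0303, 15.657) (0, 6.2907) (0, 0) (27.3752, 0)]  |A|=306.5767
6. ⊥bis P3·P5 via (16.54,13.945): [(23.6631, 10.8717) (14.5613, 14.7987) (0, 6.2907) (0, 0) (27.3752, 0)]  |A|=290.5463
7. ⊥bis P3·P6 via (12.74,4.865): [(23.6631, 10.8717) (14.5613, 14.7987) (3.5661, 8.3743) (25.4577, 0) (27.3752, 0)]  |A|=172.7337
8. ⊥bis P3·P7 via (11.91,13.25): [(23.6631, 10.8717) (15.6286, 14.3382) (11.9114, 13.2504) (3.5661, 8.3743) (25.4577, 0) (27.3752, 0)]  |A|=171.2974
9. ⊥bis P3·P8 via (16.785,6.395): [(18.6447, 13.0369) (15.6286, 14.3382) (11.9114, 13.2504) (3.5661, 8.3743) (16.0067, 3.6154)]  |A|=86.2478
10. canonical 5-gon: [(18.6447, 13.0369) (15.6286, 14.3382) (11.9114, 13.2504) (3.5661, 8.3743) (16.0067, 3.6154)]
11. shoelace: 86.2478

Area of P3's cell: 86.2478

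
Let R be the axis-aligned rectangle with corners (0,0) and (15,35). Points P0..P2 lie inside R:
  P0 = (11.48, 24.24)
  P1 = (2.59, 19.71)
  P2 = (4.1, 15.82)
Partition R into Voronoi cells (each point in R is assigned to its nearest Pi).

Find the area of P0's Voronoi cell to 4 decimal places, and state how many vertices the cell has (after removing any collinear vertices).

1. box [0,15]×[0,35]: [(0, 0) (15, 0) (15, 35) (0, 35)]
2. ⊥bis P0·P1 via (7.035,21.975): [(15, 6.3439) (15, 35) (0.398, 35)]  |A|=209.2186
3. ⊥bis P0·P2 via (7.79,20.03): [(8.2166, 19.6561) (15, 13.7105) (15, 35) (0.398, 35)]  |A|=184.2334
4. canonical 4-gon: [(8.2166, 19.6561) (15, 13.7105) (15, 35) (0.398, 35)]
5. shoelace: 184.2334

Area of P0's cell: 184.2334 (4 vertices)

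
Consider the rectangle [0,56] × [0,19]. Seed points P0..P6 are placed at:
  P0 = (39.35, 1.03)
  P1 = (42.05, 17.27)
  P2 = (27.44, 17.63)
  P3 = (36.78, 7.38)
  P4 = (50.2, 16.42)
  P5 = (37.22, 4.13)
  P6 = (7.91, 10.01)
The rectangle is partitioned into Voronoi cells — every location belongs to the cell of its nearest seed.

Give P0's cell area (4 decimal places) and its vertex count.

1. box [0,56]×[0,19]: [(0, 0) (56, 0) (56, 19) (0, 19)]
2. ⊥bis P0·P1 via (40.7,9.15): [(0, 15.9166) (0, 0) (56, 0) (56, 6.6063)]  |A|=630.6414
3. ⊥bis P0·P2 via (33.395,9.33): [(34.5656, 10.1699) (20.391, 0) (56, 0) (56, 6.6063)]  |A|=251.8706
4. ⊥bis P0·P3 via (38.065,4.205): [(47.4928, 8.0207) (27.6752, 0) (56, 0) (56, 6.6063)]  |A|=141.6922
5. ⊥bis P0·P4 via (44.775,8.725): [(46.4009, 7.5787) (27.6752, 0) (56, 0) (56, 0.8113)]  |A|=111.2272
6. ⊥bis P0·P5 via (38.285,2.58): [(46.4009, 7.5787) (44.3551, 6.7508) (34.5301, 0) (56, 0) (56, 0.8113)]  |A|=88.0894
7. ⊥bis P0·P6 via (23.63,5.52): [(46.4009, 7.5787) (44.3551, 6.7508) (34.5301, 0) (56, 0) (56, 0.8113)]  |A|=88.0894
8. canonical 5-gon: [(46.4009, 7.5787) (44.3551, 6.7508) (34.5301, 0) (56, 0) (56, 0.8113)]
9. shoelace: 88.0894

Area of P0's cell: 88.0894 (5 vertices)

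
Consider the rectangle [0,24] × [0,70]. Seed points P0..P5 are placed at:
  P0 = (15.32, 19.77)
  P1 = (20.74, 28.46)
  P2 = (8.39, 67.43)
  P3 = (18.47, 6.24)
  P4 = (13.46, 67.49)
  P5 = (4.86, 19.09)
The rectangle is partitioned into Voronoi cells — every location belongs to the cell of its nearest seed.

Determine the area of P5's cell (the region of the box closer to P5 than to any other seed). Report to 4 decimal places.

1. box [0,24]×[0,70]: [(0, 0) (24, 0) (24, 70) (0, 70)]
2. ⊥bis P5·P0 via (10.09,19.43): [(0, 0) (11.3531, 0) (6.8025, 70) (0, 70)]  |A|=635.4461
3. ⊥bis P5·P1 via (12.8,23.775): [(0, 45.4681) (0, 0) (11.3531, 0) (9.437, 29.4745)]  |A|=381.8553
4. ⊥bis P5·P2 via (6.625,43.26): [(1.0632, 43.6661) (0, 43.7438) (0, 0) (11.3531, 0) (9.437, 29.4745)]  |A|=380.9386
5. ⊥bis P5·P3 via (11.665,12.665): [(1.0632, 43.6661) (0, 43.7438) (0, 0.3101) (10.6029, 11.5401) (9.437, 29.4745)]  |A|=313.7866
6. ⊥bis P5·P4 via (9.16,43.29): [(1.0632, 43.6661) (0, 43.7438) (0, 0.3101) (10.6029, 11.5401) (9.437, 29.4745)]  |A|=313.7866
7. canonical 5-gon: [(1.0632, 43.6661) (0, 43.7438) (0, 0.3101) (10.6029, 11.5401) (9.437, 29.4745)]
8. shoelace: 313.7866

Area of P5's cell: 313.7866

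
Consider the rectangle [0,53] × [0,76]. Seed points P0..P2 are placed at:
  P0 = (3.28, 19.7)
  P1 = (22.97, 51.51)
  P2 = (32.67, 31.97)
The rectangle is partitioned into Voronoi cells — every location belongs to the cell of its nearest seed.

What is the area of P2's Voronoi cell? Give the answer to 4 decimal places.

Area of P2's cell: 1476.9223

1. box [0,53]×[0,76]: [(0, 0) (53, 0) (53, 76) (0, 76)]
2. ⊥bis P2·P0 via (17.975,25.835): [(0, 68.89) (28.7608, 0) (53, 0) (53, 76) (0, 76)]  |A|=3037.3329
3. ⊥bis P2·P1 via (27.82,41.74): [(14.1649, 34.9613) (28.7608, 0) (53, 0) (53, 54.2398)]  |A|=1476.9223
4. canonical 4-gon: [(14.1649, 34.9613) (28.7608, 0) (53, 0) (53, 54.2398)]
5. shoelace: 1476.9223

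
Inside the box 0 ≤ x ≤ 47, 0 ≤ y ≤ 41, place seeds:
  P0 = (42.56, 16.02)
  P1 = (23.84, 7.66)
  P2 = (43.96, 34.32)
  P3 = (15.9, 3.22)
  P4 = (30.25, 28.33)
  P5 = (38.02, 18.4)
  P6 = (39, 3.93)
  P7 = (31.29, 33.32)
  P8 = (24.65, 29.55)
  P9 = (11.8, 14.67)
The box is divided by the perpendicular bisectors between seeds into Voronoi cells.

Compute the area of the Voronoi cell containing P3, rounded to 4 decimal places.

Area of P3's cell: 150.6917

1. box [0,47]×[0,41]: [(0, 0) (47, 0) (47, 41) (0, 41)]
2. ⊥bis P3·P0 via (29.23,9.62): [(0, 0) (33.8488, 0) (14.1638, 41) (0, 41)]  |A|=984.2581
3. ⊥bis P3·P1 via (19.87,5.44): [(0, 40.9733) (0, 0) (22.912, 0)]  |A|=469.3903
4. ⊥bis P3·P2 via (29.93,18.77): [(0, 40.9733) (0, 0) (22.912, 0)]  |A|=469.3903
5. ⊥bis P3·P4 via (23.075,15.775): [(9.8712, 23.3208) (0, 28.962) (0, 0) (22.912, 0)]  |A|=410.1077
6. ⊥bis P3·P5 via (26.96,10.81): [(9.8712, 23.3208) (0, 28.962) (0, 0) (22.912, 0)]  |A|=410.1077
7. ⊥bis P3·P6 via (27.45,3.575): [(9.8712, 23.3208) (0, 28.962) (0, 0) (22.912, 0)]  |A|=410.1077
8. ⊥bis P3·P7 via (23.595,18.27): [(9.8712, 23.3208) (0, 28.962) (0, 0) (22.912, 0)]  |A|=410.1077
9. ⊥bis P3·P8 via (20.275,16.385): [(12.2602, 19.0485) (0, 23.1228) (0, 0) (22.912, 0)]  |A|=359.9648
10. ⊥bis P3·P9 via (13.85,8.945): [(17.2327, 10.1563) (0, 3.9856) (0, 0) (22.912, 0)]  |A|=150.6917
11. canonical 4-gon: [(17.2327, 10.1563) (0, 3.9856) (0, 0) (22.912, 0)]
12. shoelace: 150.6917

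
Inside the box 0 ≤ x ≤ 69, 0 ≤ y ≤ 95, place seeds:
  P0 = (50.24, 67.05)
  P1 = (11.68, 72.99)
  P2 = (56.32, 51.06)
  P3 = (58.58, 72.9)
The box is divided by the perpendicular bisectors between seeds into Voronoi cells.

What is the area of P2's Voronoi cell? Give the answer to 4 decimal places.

Area of P2's cell: 2937.5063

1. box [0,69]×[0,95]: [(0, 0) (69, 0) (69, 95) (0, 95)]
2. ⊥bis P2·P0 via (53.28,59.055): [(0, 38.7959) (0, 0) (69, 0) (69, 65.0323)]  |A|=3582.0755
3. ⊥bis P2·P1 via (34,62.025): [(27.7771, 49.3578) (3.5294, 0) (69, 0) (69, 65.0323)]  |A|=2956.1551
4. ⊥bis P2·P3 via (57.45,61.98): [(60.219, 61.6935) (27.7771, 49.3578) (3.5294, 0) (69, 0) (69, 60.7848)]  |A|=2937.5063
5. canonical 5-gon: [(60.219, 61.6935) (27.7771, 49.3578) (3.5294, 0) (69, 0) (69, 60.7848)]
6. shoelace: 2937.5063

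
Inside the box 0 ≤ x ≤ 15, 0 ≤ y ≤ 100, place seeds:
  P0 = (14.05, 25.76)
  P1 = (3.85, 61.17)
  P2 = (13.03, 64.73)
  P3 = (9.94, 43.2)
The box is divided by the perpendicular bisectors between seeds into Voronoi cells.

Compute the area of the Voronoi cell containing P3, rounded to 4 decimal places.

1. box [0,15]×[0,100]: [(0, 0) (15, 0) (15, 100) (0, 100)]
2. ⊥bis P3·P0 via (11.995,34.48): [(0, 31.6532) (15, 35.1882) (15, 100) (0, 100)]  |A|=998.6897
3. ⊥bis P3·P1 via (6.895,52.185): [(0, 49.8483) (0, 31.6532) (15, 35.1882) (15, 54.9318)]  |A|=284.5402
4. ⊥bis P3·P2 via (11.485,53.965): [(11.9503, 53.8982) (0, 49.8483) (0, 31.6532) (15, 35.1882) (15, 53.4605)]  |A|=282.2968
5. canonical 5-gon: [(11.9503, 53.8982) (0, 49.8483) (0, 31.6532) (15, 35.1882) (15, 53.4605)]
6. shoelace: 282.2968

Area of P3's cell: 282.2968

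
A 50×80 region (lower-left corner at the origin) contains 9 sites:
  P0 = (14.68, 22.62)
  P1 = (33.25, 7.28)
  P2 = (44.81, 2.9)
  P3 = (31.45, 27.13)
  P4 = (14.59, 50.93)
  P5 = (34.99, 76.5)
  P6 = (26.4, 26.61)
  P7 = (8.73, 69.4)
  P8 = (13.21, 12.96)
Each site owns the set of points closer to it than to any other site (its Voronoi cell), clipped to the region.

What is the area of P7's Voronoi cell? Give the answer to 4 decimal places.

Area of P7's cell: 443.2894

1. box [0,50]×[0,80]: [(0, 0) (50, 0) (50, 80) (0, 80)]
2. ⊥bis P7·P0 via (11.705,46.01): [(0, 44.5212) (50, 50.8808) (50, 80) (0, 80)]  |A|=1614.9497
3. ⊥bis P7·P1 via (20.99,38.34): [(0, 44.5212) (50, 50.8808) (50, 80) (0, 80)]  |A|=1614.9497
4. ⊥bis P7·P2 via (26.77,36.15): [(0, 44.5212) (50, 50.8808) (50, 80) (0, 80)]  |A|=1614.9497
5. ⊥bis P7·P3 via (20.09,48.265): [(0, 44.5212) (17.1934, 46.7081) (50, 64.3415) (50, 80) (0, 80)]  |A|=1394.1488
6. ⊥bis P7·P4 via (11.66,60.165): [(0, 56.4656) (50, 72.3292) (50, 80) (0, 80)]  |A|=780.1301
7. ⊥bis P7·P5 via (21.86,72.95): [(0, 56.4656) (24.2378, 64.1556) (19.9539, 80) (0, 80)]  |A|=443.2894
8. ⊥bis P7·P6 via (17.565,48.005): [(0, 56.4656) (24.2378, 64.1556) (19.9539, 80) (0, 80)]  |A|=443.2894
9. ⊥bis P7·P8 via (10.97,41.18): [(0, 56.4656) (24.2378, 64.1556) (19.9539, 80) (0, 80)]  |A|=443.2894
10. canonical 4-gon: [(0, 56.4656) (24.2378, 64.1556) (19.9539, 80) (0, 80)]
11. shoelace: 443.2894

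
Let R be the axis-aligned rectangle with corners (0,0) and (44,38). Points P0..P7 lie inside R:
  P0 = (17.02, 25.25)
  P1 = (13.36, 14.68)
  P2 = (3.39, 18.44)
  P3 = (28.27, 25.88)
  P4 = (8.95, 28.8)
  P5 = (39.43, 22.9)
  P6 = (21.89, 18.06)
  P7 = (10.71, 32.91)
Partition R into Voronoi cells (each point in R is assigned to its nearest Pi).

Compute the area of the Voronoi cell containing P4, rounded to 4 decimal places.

1. box [0,44]×[0,38]: [(0, 0) (44, 0) (44, 38) (0, 38)]
2. ⊥bis P4·P0 via (12.985,27.025): [(0, 0) (1.0967, 0) (17.8129, 38) (0, 38)]  |A|=359.2822
3. ⊥bis P4·P1 via (11.155,21.74): [(0, 18.256) (10.5813, 21.5608) (17.8129, 38) (0, 38)]  |A|=250.8732
4. ⊥bis P4·P2 via (6.17,23.62): [(0, 26.9313) (10.2182, 21.4474) (10.5813, 21.5608) (17.8129, 38) (0, 38)]  |A|=206.5504
5. ⊥bis P4·P3 via (18.61,27.34): [(0, 26.9313) (10.2182, 21.4474) (10.5813, 21.5608) (17.8129, 38) (0, 38)]  |A|=206.5504
6. ⊥bis P4·P5 via (24.19,25.85): [(0, 26.9313) (10.2182, 21.4474) (10.5813, 21.5608) (17.8129, 38) (0, 38)]  |A|=206.5504
7. ⊥bis P4·P6 via (15.42,23.43): [(0, 26.9313) (10.2182, 21.4474) (10.5813, 21.5608) (17.8129, 38) (0, 38)]  |A|=206.5504
8. ⊥bis P4·P7 via (9.83,30.855): [(0, 35.0644) (0, 26.9313) (10.2182, 21.4474) (10.5813, 21.5608) (13.9026, 29.111)]  |A|=106.9749
9. canonical 5-gon: [(0, 35.0644) (0, 26.9313) (10.2182, 21.4474) (10.5813, 21.5608) (13.9026, 29.111)]
10. shoelace: 106.9749

Area of P4's cell: 106.9749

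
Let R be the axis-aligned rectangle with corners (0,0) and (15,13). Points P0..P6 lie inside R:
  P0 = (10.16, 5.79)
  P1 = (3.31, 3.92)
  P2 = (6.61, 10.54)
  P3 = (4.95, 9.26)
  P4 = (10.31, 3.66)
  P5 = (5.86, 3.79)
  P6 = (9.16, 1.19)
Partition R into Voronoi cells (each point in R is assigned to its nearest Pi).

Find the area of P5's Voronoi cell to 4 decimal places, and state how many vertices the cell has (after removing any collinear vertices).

Area of P5's cell: 18.3321 (6 vertices)

1. box [0,15]×[0,13]: [(0, 0) (15, 0) (15, 13) (0, 13)]
2. ⊥bis P5·P0 via (8.01,4.79): [(0, 0) (10.2379, 0) (4.1914, 13) (0, 13)]  |A|=93.7905
3. ⊥bis P5·P1 via (4.585,3.855): [(4.3885, 0) (10.2379, 0) (4.9663, 11.334)]  |A|=33.1487
4. ⊥bis P5·P2 via (6.235,7.165): [(4.7621, 7.3287) (4.3885, 0) (10.2379, 0) (6.9419, 7.0865)]  |A|=28.7586
5. ⊥bis P5·P3 via (5.405,6.525): [(4.7153, 6.4103) (4.3885, 0) (10.2379, 0) (7.0739, 6.8026)]  |A|=27.3914
6. ⊥bis P5·P4 via (8.085,3.725): [(4.7153, 6.4103) (4.3885, 0) (7.9762, 0) (8.1098, 4.5753) (7.0739, 6.8026)]  |A|=22.2173
7. ⊥bis P5·P6 via (7.51,2.49): [(4.7153, 6.4103) (4.3885, 0) (5.5482, 0) (8.0697, 3.2004) (8.1098, 4.5753) (7.0739, 6.8026)]  |A|=18.3321
8. canonical 6-gon: [(4.7153, 6.4103) (4.3885, 0) (5.5482, 0) (8.0697, 3.2004) (8.1098, 4.5753) (7.0739, 6.8026)]
9. shoelace: 18.3321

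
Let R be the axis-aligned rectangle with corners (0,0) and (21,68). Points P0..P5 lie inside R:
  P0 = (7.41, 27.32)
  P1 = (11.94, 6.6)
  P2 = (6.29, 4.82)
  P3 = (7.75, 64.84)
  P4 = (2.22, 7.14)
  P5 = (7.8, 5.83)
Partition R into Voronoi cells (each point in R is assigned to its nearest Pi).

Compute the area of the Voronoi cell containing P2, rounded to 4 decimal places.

1. box [0,21]×[0,68]: [(0, 0) (21, 0) (21, 68) (0, 68)]
2. ⊥bis P2·P0 via (6.85,16.07): [(0, 16.411) (0, 0) (21, 0) (21, 15.3656)]  |A|=333.6545
3. ⊥bis P2·P1 via (9.115,5.71): [(5.8352, 16.1205) (0, 16.411) (0, 0) (10.9139, 0)]  |A|=135.8498
4. ⊥bis P2·P3 via (7.02,34.83): [(5.8352, 16.1205) (0, 16.411) (0, 0) (10.9139, 0)]  |A|=135.8498
5. ⊥bis P2·P4 via (4.255,5.98): [(7.3303, 11.375) (0.8463, 0) (10.9139, 0)]  |A|=57.2597
6. ⊥bis P2·P5 via (7.045,5.325): [(5.3371, 7.8784) (0.8463, 0) (10.6068, 0)]  |A|=38.4484
7. canonical 3-gon: [(5.3371, 7.8784) (0.8463, 0) (10.6068, 0)]
8. shoelace: 38.4484

Area of P2's cell: 38.4484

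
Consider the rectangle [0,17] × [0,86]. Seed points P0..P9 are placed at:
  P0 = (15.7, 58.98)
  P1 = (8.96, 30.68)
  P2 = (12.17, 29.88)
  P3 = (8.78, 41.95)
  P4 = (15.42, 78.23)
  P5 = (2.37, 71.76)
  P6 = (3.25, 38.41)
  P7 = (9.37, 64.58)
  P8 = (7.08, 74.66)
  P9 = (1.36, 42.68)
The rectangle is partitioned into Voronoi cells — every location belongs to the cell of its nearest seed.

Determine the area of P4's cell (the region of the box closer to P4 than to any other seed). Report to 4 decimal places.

Area of P4's cell: 102.4442

1. box [0,17]×[0,86]: [(0, 0) (17, 0) (17, 86) (0, 86)]
2. ⊥bis P4·P0 via (15.56,68.605): [(0, 68.3787) (17, 68.6259) (17, 86) (0, 86)]  |A|=297.4607
3. ⊥bis P4·P1 via (12.19,54.455): [(0, 68.3787) (17, 68.6259) (17, 86) (0, 86)]  |A|=297.4607
4. ⊥bis P4·P2 via (13.795,54.055): [(0, 68.3787) (17, 68.6259) (17, 86) (0, 86)]  |A|=297.4607
5. ⊥bis P4·P3 via (12.1,60.09): [(0, 68.3787) (17, 68.6259) (17, 86) (0, 86)]  |A|=297.4607
6. ⊥bis P4·P5 via (8.895,74.995): [(12.0881, 68.5545) (17, 68.6259) (17, 86) (3.4389, 86)]  |A|=160.96
7. ⊥bis P4·P6 via (9.335,58.32): [(12.0881, 68.5545) (17, 68.6259) (17, 86) (3.4389, 86)]  |A|=160.96
8. ⊥bis P4·P7 via (12.395,71.405): [(10.1904, 72.3821) (17, 69.364) (17, 86) (3.4389, 86)]  |A|=148.979
9. ⊥bis P4·P8 via (11.25,76.445): [(13.6445, 70.8512) (17, 69.364) (17, 86) (7.1599, 86)]  |A|=102.4442
10. ⊥bis P4·P9 via (8.39,60.455): [(13.6445, 70.8512) (17, 69.364) (17, 86) (7.1599, 86)]  |A|=102.4442
11. canonical 4-gon: [(13.6445, 70.8512) (17, 69.364) (17, 86) (7.1599, 86)]
12. shoelace: 102.4442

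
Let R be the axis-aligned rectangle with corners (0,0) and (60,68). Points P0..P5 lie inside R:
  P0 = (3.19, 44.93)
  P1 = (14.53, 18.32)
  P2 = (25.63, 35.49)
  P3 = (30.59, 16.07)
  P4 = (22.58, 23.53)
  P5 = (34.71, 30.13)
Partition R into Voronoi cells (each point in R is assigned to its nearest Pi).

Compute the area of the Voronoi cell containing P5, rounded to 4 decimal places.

1. box [0,60]×[0,68]: [(0, 0) (60, 0) (60, 68) (0, 68)]
2. ⊥bis P5·P0 via (18.95,37.53): [(1.328, 0) (60, 0) (60, 68) (33.257, 68)]  |A|=2904.1091
3. ⊥bis P5·P1 via (24.62,24.225): [(18.0078, 35.5234) (38.7973, 0) (60, 0) (60, 68) (33.257, 68)]  |A|=2238.5922
4. ⊥bis P5·P2 via (30.17,32.81): [(24.8601, 23.8148) (38.7973, 0) (60, 0) (60, 68) (50.943, 68)]  |A|=1647.3211
5. ⊥bis P5·P3 via (32.65,23.1): [(25.6491, 25.1515) (60, 15.0856) (60, 68) (50.943, 68)]  |A|=1102.8685
6. ⊥bis P5·P4 via (28.645,26.83): [(27.6833, 28.5975) (30.2998, 23.7887) (60, 15.0856) (60, 68) (50.943, 68)]  |A|=1093.4693
7. canonical 5-gon: [(27.6833, 28.5975) (30.2998, 23.7887) (60, 15.0856) (60, 68) (50.943, 68)]
8. shoelace: 1093.4693

Area of P5's cell: 1093.4693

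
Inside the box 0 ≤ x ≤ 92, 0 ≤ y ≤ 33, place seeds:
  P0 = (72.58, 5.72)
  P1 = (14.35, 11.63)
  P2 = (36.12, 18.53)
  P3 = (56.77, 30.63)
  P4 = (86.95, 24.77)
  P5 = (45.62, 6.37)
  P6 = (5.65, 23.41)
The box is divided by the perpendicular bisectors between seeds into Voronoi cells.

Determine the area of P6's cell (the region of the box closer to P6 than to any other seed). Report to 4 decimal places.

Area of P6's cell: 326.1510

1. box [0,92]×[0,33]: [(0, 0) (92, 0) (92, 33) (0, 33)]
2. ⊥bis P6·P0 via (39.115,14.565): [(0, 0) (35.2654, 0) (43.9875, 33) (0, 33)]  |A|=1307.6723
3. ⊥bis P6·P1 via (10,17.52): [(0, 10.1346) (30.9603, 33) (0, 33)]  |A|=353.9595
4. ⊥bis P6·P2 via (20.885,20.97): [(0, 10.1346) (21.7186, 26.1746) (22.8117, 33) (0, 33)]  |A|=326.151
5. ⊥bis P6·P3 via (31.21,27.02): [(0, 10.1346) (21.7186, 26.1746) (22.8117, 33) (0, 33)]  |A|=326.151
6. ⊥bis P6·P4 via (46.3,24.09): [(0, 10.1346) (21.7186, 26.1746) (22.8117, 33) (0, 33)]  |A|=326.151
7. ⊥bis P6·P5 via (25.635,14.89): [(0, 10.1346) (21.7186, 26.1746) (22.8117, 33) (0, 33)]  |A|=326.151
8. canonical 4-gon: [(0, 10.1346) (21.7186, 26.1746) (22.8117, 33) (0, 33)]
9. shoelace: 326.151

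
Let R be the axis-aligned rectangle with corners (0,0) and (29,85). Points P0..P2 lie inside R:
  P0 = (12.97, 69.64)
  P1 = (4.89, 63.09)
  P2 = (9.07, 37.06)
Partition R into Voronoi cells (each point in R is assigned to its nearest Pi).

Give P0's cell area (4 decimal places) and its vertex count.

1. box [0,29]×[0,85]: [(0, 0) (29, 0) (29, 85) (0, 85)]
2. ⊥bis P0·P1 via (8.93,66.365): [(0, 77.3809) (29, 41.6069) (29, 85) (0, 85)]  |A|=739.6764
3. ⊥bis P0·P2 via (11.02,53.35): [(0, 77.3809) (20.3898, 52.2284) (29, 51.1977) (29, 85) (0, 85)]  |A|=698.3868
4. canonical 5-gon: [(0, 77.3809) (20.3898, 52.2284) (29, 51.1977) (29, 85) (0, 85)]
5. shoelace: 698.3868

Area of P0's cell: 698.3868 (5 vertices)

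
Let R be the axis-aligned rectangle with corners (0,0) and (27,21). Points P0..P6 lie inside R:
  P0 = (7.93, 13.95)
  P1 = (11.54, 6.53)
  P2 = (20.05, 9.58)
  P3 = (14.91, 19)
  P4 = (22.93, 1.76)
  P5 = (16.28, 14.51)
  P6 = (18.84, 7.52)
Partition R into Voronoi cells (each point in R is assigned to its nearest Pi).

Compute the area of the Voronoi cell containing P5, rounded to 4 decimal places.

1. box [0,27]×[0,21]: [(0, 0) (27, 0) (27, 21) (0, 21)]
2. ⊥bis P5·P0 via (12.105,14.23): [(13.0593, 0) (27, 0) (27, 21) (11.651, 21)]  |A|=307.5417
3. ⊥bis P5·P1 via (13.91,10.52): [(12.2892, 11.4827) (27, 2.7447) (27, 21) (11.651, 21)]  |A|=207.315
4. ⊥bis P5·P2 via (18.165,12.045): [(12.2892, 11.4827) (15.1824, 9.7642) (27, 18.8012) (27, 21) (11.651, 21)]  |A|=112.4408
5. ⊥bis P5·P3 via (15.595,16.755): [(12.009, 15.6608) (12.2892, 11.4827) (15.1824, 9.7642) (27, 18.8012) (27, 20.2349)]  |A|=65.7308
6. ⊥bis P5·P4 via (19.605,8.135): [(12.009, 15.6608) (12.2892, 11.4827) (15.1824, 9.7642) (27, 18.8012) (27, 20.2349)]  |A|=65.7308
7. ⊥bis P5·P6 via (17.56,11.015): [(12.009, 15.6608) (12.2892, 11.4827) (14.7866, 9.9993) (16.1362, 10.4935) (27, 18.8012) (27, 20.2349)]  |A|=65.4743
8. canonical 6-gon: [(12.009, 15.6608) (12.2892, 11.4827) (14.7866, 9.9993) (16.1362, 10.4935) (27, 18.8012) (27, 20.2349)]
9. shoelace: 65.4743

Area of P5's cell: 65.4743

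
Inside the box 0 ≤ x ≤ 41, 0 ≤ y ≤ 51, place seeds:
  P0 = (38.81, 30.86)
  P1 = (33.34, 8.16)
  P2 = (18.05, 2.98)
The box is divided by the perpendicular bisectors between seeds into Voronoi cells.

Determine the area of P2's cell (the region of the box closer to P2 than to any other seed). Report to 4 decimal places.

Area of P2's cell: 697.5590

1. box [0,41]×[0,51]: [(0, 0) (41, 0) (41, 51) (0, 51)]
2. ⊥bis P2·P0 via (28.43,16.92): [(0, 38.0895) (0, 0) (41, 0) (41, 7.5601)]  |A|=935.8182
3. ⊥bis P2·P1 via (25.695,5.57): [(19.6298, 23.4728) (0, 38.0895) (0, 0) (27.582, 0)]  |A|=697.559
4. canonical 4-gon: [(19.6298, 23.4728) (0, 38.0895) (0, 0) (27.582, 0)]
5. shoelace: 697.559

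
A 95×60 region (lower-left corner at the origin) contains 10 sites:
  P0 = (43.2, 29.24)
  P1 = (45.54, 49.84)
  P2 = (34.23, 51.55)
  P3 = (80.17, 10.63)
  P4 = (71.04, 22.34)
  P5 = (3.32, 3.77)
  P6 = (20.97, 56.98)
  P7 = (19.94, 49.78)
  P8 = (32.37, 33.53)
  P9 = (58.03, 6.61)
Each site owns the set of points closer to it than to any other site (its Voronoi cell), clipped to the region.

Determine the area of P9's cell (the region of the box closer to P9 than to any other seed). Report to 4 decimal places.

Area of P9's cell: 549.8874

1. box [0,95]×[0,60]: [(0, 0) (95, 0) (95, 60) (0, 60)]
2. ⊥bis P9·P0 via (50.615,17.925): [(23.2622, 0) (95, 0) (95, 47.0116)]  |A|=1686.2552
3. ⊥bis P9·P1 via (51.785,28.225): [(77.8034, 35.7422) (23.2622, 0) (95, 0) (95, 40.7107)]  |A|=1632.0779
4. ⊥bis P9·P2 via (46.13,29.08): [(77.8034, 35.7422) (23.2622, 0) (95, 0) (95, 40.7107)]  |A|=1632.0779
5. ⊥bis P9·P3 via (69.1,8.62): [(65.6245, 27.7611) (23.2622, 0) (70.6651, 0)]  |A|=657.9798
6. ⊥bis P9·P4 via (64.535,14.475): [(68.6557, 11.0668) (56.0541, 21.4894) (23.2622, 0) (70.6651, 0)]  |A|=568.5889
7. ⊥bis P9·P5 via (30.675,5.19): [(68.6557, 11.0668) (56.0541, 21.4894) (30.6917, 4.8688) (30.9444, 0) (70.6651, 0)]  |A|=549.8874
8. ⊥bis P9·P6 via (39.5,31.795): [(68.6557, 11.0668) (56.0541, 21.4894) (30.6917, 4.8688) (30.9444, 0) (70.6651, 0)]  |A|=549.8874
9. ⊥bis P9·P7 via (38.985,28.195): [(68.6557, 11.0668) (56.0541, 21.4894) (30.6917, 4.8688) (30.9444, 0) (70.6651, 0)]  |A|=549.8874
10. ⊥bis P9·P8 via (45.2,20.07): [(68.6557, 11.0668) (56.0541, 21.4894) (30.6917, 4.8688) (30.9444, 0) (70.6651, 0)]  |A|=549.8874
11. canonical 5-gon: [(68.6557, 11.0668) (56.0541, 21.4894) (30.6917, 4.8688) (30.9444, 0) (70.6651, 0)]
12. shoelace: 549.8874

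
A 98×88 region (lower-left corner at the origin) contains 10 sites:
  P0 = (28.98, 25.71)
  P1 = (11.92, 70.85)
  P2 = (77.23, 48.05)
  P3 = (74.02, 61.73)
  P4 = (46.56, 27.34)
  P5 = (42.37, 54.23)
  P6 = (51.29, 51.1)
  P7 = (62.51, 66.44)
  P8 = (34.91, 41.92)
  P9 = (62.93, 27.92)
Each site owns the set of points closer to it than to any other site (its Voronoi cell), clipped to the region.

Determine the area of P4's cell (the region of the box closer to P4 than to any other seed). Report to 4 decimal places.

Area of P4's cell: 612.9450

1. box [0,98]×[0,88]: [(0, 0) (98, 0) (98, 88) (0, 88)]
2. ⊥bis P4·P0 via (37.77,26.525): [(40.2294, 0) (98, 0) (98, 88) (32.0701, 88)]  |A|=5442.8233
3. ⊥bis P4·P1 via (29.24,49.095): [(35.2348, 53.8677) (40.2294, 0) (98, 0) (98, 88) (78.1071, 88)]  |A|=4657.1489
4. ⊥bis P4·P2 via (61.895,37.695): [(45.4713, 62.0173) (35.2348, 53.8677) (40.2294, 0) (87.3487, 0)]  |A|=1757.1655
5. ⊥bis P4·P3 via (60.29,44.535): [(53.7501, 49.7571) (41.9283, 59.1966) (35.2348, 53.8677) (40.2294, 0) (87.3487, 0)]  |A|=1723.7703
6. ⊥bis P4·P5 via (44.465,40.785): [(58.3478, 42.9482) (36.562, 39.5536) (40.2294, 0) (87.3487, 0)]  |A|=1448.921
7. ⊥bis P4·P6 via (48.925,39.22): [(62.7196, 36.4739) (42.557, 40.4877) (36.562, 39.5536) (40.2294, 0) (87.3487, 0)]  |A|=1392.4252
8. ⊥bis P4·P7 via (54.535,46.89): [(62.7196, 36.4739) (42.557, 40.4877) (36.562, 39.5536) (40.2294, 0) (87.3487, 0)]  |A|=1392.4252
9. ⊥bis P4·P8 via (40.735,34.63): [(62.7196, 36.4739) (46.9672, 39.6098) (37.2749, 31.8652) (40.2294, 0) (87.3487, 0)]  |A|=1347.7144
10. ⊥bis P4·P9 via (54.745,27.63): [(54.3728, 38.1355) (46.9672, 39.6098) (37.2749, 31.8652) (40.2294, 0) (55.7239, 0)]  |A|=612.945
11. canonical 5-gon: [(54.3728, 38.1355) (46.9672, 39.6098) (37.2749, 31.8652) (40.2294, 0) (55.7239, 0)]
12. shoelace: 612.945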